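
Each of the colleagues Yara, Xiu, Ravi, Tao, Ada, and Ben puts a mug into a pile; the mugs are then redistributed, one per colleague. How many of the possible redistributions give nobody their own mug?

265

Let Aᵢ be the assignments in which colleague i gets their own mug. We want the size of the complement of A₁∪…∪A_6.
By inclusion–exclusion this is Σ_{j=0}^{6} (−1)^j C(6,j)·(6−j)!.
Computing: 720 − 720 + 360 − 120 + 30 − 6 + 1 = 265.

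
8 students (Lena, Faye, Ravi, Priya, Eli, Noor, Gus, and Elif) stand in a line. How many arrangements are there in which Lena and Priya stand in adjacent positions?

Glue Lena and Priya into one block (2 internal orders), leaving 7 units to arrange in a row.
That gives 2 × 7! = 2 × 5040 = 10080.

10080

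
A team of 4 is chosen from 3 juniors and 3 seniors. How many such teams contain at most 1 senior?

Split by how many seniors are chosen (0 through 1).
Sum: C(3,0)·C(3,4) + C(3,1)·C(3,3) = 0 + 3 = 3.

3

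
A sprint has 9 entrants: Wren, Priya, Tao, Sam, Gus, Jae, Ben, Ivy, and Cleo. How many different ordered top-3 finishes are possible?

There are 9 choices for 1st place, 8 for 2nd, and 7 for 3rd.
That gives 9 × 8 × 7 = 504.

504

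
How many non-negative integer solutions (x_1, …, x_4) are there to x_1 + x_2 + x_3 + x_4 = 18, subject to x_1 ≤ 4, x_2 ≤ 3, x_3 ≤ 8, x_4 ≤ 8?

By stars and bars, unrestricted non-negative solutions to x_1+…+x_4 = 18 number C(18+3,3) = 1330.
Subtract solutions that violate a single cap (substitute x_i' = x_i − (cap_i+1)): x_1 ≥ 5 gives C(16,3) = 560; x_2 ≥ 4 gives C(17,3) = 680; x_3 ≥ 9 gives C(12,3) = 220; x_4 ≥ 9 gives C(12,3) = 220. Together 1680.
Add back pairs where two caps are both exceeded: 220 + 35 + 35 + 56 + 56 + 1 = 403.
Subtract triples: 1 + 1 + 0 + 0 = 2.
By inclusion–exclusion the count is 1330 − 1680 + 403 − 2 = 51.

51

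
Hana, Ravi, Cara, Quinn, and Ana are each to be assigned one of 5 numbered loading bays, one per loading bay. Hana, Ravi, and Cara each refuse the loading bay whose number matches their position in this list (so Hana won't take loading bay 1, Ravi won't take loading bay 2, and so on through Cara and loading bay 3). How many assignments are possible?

Let Aᵢ (for i ∈ {1, 2, 3}) be the placements that put person i in their forbidden loading bay. Any j of these fix j positions, leaving (5−j)! ways to fill the rest, and there are C(3,j) ways to pick which j.
By inclusion–exclusion, the number of valid placements is Σ_{j=0}^{3} (−1)^j C(3,j)·(5−j)!.
Computing: 120 − 72 + 18 − 2 = 64.

64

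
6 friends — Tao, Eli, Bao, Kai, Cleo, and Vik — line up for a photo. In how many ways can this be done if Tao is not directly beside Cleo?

480

Of the 6! = 720 arrangements, those with Tao and Cleo adjacent number 2 × 5! = 240 (treat the pair as a block with 2 internal orders).
Complementary counting: 720 − 240 = 480.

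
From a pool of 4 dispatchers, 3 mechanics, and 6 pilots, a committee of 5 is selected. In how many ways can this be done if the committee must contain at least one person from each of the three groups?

With no constraint there are C(13,5) = 1287 possible selections.
Subtract selections that omit an entire group: no dispatchers → C(9,5) = 126; no mechanics → C(10,5) = 252; no pilots → C(7,5) = 21.
Add back selections omitting two groups (i.e. drawn from a single group): C(4,5) + C(3,5) + C(6,5) = 6.
By inclusion–exclusion: 1287 − 399 + 6 = 894.

894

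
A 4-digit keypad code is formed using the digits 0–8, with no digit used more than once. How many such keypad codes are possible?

3024

With no repetition, fill the 4 digits in order: 9 choices, then 8, down to 6.
9 × 8 × 7 × 6 = 3024.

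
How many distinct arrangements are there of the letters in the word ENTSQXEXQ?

ENTSQXEXQ has 9 letters with E appearing twice, Q appearing twice, and X appearing twice.
Dividing 9! = 362880 by 2!·2!·2! = 8 for the repeated letters gives 45360.

45360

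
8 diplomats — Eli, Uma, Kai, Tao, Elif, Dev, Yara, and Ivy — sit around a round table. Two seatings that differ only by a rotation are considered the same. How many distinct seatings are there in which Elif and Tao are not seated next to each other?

Without the restriction there are (7)! = 5040 seatings.
Seatings with Elif beside Tao: treat them as a block with 2 internal orders, giving 2 × (6)! = 1440.
Subtracting, 5040 − 1440 = 3600.

3600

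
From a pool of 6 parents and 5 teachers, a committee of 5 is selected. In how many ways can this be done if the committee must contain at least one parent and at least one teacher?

With no constraint there are C(11,5) = 462 possible selections.
Subtract selections that omit an entire group: no parents → C(5,5) = 1; no teachers → C(6,5) = 6.
Both groups omitted at once is impossible, so 462 − 7 = 455.

455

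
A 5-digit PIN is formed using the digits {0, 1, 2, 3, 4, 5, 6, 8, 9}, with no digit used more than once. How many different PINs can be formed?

With no repetition, fill the 5 digits in order: 9 choices, then 8, down to 5.
That product is 9 × 8 × 7 × 6 × 5 = 15120.

15120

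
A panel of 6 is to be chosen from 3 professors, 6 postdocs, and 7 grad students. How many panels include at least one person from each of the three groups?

6006

Total 6-person selections from all 16: C(16,6) = 8008.
Selections missing a whole group: no professors → C(13,6) = 1716; no postdocs → C(10,6) = 210; no grad students → C(9,6) = 84.
Add back selections omitting two groups (i.e. drawn from a single group): C(3,6) + C(6,6) + C(7,6) = 8.
By inclusion–exclusion: 8008 − 2010 + 8 = 6006.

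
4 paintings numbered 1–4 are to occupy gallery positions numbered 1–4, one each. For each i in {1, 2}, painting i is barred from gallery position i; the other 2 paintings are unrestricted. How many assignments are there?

Let Aᵢ (for i ∈ {1, 2}) be the placements that put painting i in its forbidden gallery position. Any j of these fix j positions, leaving (4−j)! ways to fill the rest, and there are C(2,j) ways to pick which j.
By inclusion–exclusion, the number of valid placements is Σ_{j=0}^{2} (−1)^j C(2,j)·(4−j)!.
Computing: 24 − 12 + 2 = 14.

14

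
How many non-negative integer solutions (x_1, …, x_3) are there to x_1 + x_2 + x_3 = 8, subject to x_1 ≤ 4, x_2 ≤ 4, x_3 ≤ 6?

22

Without the upper bounds there are C(10,2) = 45 ways to split 8 among 3 variables.
Subtract solutions that violate a single cap (substitute x_i' = x_i − (cap_i+1)): x_1 ≥ 5 gives C(5,2) = 10; x_2 ≥ 5 gives C(5,2) = 10; x_3 ≥ 7 gives C(3,2) = 3. Together 23.
No two caps can be exceeded simultaneously, so the pair terms are all 0.
By inclusion–exclusion the count is 45 − 23 + 0 = 22.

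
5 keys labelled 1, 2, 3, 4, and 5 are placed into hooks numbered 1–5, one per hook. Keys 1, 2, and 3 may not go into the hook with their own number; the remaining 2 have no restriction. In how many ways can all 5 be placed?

64

Let Aᵢ (for i ∈ {1, 2, 3}) be the placements that put key i in its forbidden hook. Any j of these fix j positions, leaving (5−j)! ways to fill the rest, and there are C(3,j) ways to pick which j.
By inclusion–exclusion, the number of valid placements is Σ_{j=0}^{3} (−1)^j C(3,j)·(5−j)!.
Computing: 120 − 72 + 18 − 2 = 64.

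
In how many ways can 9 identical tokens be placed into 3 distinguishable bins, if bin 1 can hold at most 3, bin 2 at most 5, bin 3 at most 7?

21

By stars and bars, unrestricted non-negative solutions to x_1+…+x_3 = 9 number C(9+2,2) = 55.
Subtract solutions that violate a single cap (substitute x_i' = x_i − (cap_i+1)): x_1 ≥ 4 gives C(7,2) = 21; x_2 ≥ 6 gives C(5,2) = 10; x_3 ≥ 8 gives C(3,2) = 3. Together 34.
No two caps can be exceeded simultaneously, so the pair terms are all 0.
By inclusion–exclusion the count is 55 − 34 + 0 = 21.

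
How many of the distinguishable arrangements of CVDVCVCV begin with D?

With the first slot taken by D, it remains to arrange the other 7 letters (CVVCVCV).
Those 7 letters have C appearing 3 times and V appearing 4 times, giving (7)!/(4!·3!) = 35.

35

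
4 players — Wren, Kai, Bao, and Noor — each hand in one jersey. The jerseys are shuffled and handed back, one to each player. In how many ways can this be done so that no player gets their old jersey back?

9

This is the derangement count D_4: permutations of 4 items with no fixed point.
By inclusion–exclusion this is Σ_{j=0}^{4} (−1)^j C(4,j)·(4−j)!.
Computing: 24 − 24 + 12 − 4 + 1 = 9.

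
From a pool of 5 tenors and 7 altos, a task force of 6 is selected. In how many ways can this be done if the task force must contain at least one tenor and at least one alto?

917

With no constraint there are C(12,6) = 924 possible selections.
Selections missing a whole group: no tenors → C(7,6) = 7; no altos → C(5,6) = 0.
Both groups omitted at once is impossible, so 924 − 7 = 917.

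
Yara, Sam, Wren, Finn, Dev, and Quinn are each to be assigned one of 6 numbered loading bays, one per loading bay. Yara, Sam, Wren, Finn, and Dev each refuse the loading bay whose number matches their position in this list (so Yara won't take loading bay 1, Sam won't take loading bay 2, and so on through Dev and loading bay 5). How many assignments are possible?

309

Let Aᵢ (for 1 ≤ i ≤ 5) be the placements that put person i in their forbidden loading bay. Any j of these fix j positions, leaving (6−j)! ways to fill the rest, and there are C(5,j) ways to pick which j.
By inclusion–exclusion, the number of valid placements is Σ_{j=0}^{5} (−1)^j C(5,j)·(6−j)!.
Computing: 720 − 600 + 240 − 60 + 10 − 1 = 309.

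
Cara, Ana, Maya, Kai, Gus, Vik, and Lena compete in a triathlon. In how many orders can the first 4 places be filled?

There are 7 choices for 1st place, 6 for 2nd, and so on down to 4 for position 4.
That gives 7 × 6 × 5 × 4 = 840.

840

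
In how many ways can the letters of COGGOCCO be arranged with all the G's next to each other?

140

Treat the 2 copies of G as a single block. The multiset to arrange is then {GG, C, C, C, O, O, O}, 7 items in all.
That gives (7)!/(3!·3!) = 140 arrangements.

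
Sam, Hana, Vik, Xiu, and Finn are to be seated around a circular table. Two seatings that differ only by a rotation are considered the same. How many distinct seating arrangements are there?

24

Fix one person's seat to break rotational symmetry; the remaining 4 people can be arranged in (4)! = 24 ways.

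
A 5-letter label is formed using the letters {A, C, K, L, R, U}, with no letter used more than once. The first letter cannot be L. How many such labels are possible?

The first letter has 6−1 = 5 choices (anything except L).
The remaining 4 letters are filled from the other 5 symbols without repetition: 5 × 4 × 3 × 2 = 120.
Total: 5 × 120 = 600.

600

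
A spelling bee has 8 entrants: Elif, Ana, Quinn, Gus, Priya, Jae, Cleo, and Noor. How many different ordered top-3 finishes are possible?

This is an ordered selection of 3 from 8: P(8,3).
That gives 8 × 7 × 6 = 336.

336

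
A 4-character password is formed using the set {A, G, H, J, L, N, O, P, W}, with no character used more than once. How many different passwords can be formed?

3024

Choose and order 4 of the 9 symbols: the first character has 9 options, the next 8, then 7, 6.
9 × 8 × 7 × 6 = 3024.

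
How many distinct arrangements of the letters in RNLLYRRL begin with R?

Fix R in the first position and arrange the remaining 7 letters.
Those 7 letters have L appearing 3 times and R appearing twice, giving (7)!/(3!·2!) = 420.

420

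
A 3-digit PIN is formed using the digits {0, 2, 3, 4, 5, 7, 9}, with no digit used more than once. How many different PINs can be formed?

210

Choose and order 3 of the 7 symbols: the first digit has 7 options, the next 6, then 5.
7 × 6 × 5 = 210.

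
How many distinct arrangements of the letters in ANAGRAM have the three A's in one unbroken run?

Treat the 3 copies of A as a single block. The multiset to arrange is then {AAA, G, M, N, R}, 5 items in all.
All 5 items are distinct, so there are (5)! = 120 arrangements.

120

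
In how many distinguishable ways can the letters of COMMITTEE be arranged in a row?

45360

COMMITTEE has 9 letters with E appearing twice, M appearing twice, and T appearing twice.
Dividing 9! = 362880 by 2!·2!·2! = 8 for the repeated letters gives 45360.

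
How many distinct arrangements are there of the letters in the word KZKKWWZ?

210

KZKKWWZ has 7 letters with K appearing 3 times, W appearing twice, and Z appearing twice.
The number of distinct arrangements is 7!/(3!·2!·2!) = 5040/24 = 210.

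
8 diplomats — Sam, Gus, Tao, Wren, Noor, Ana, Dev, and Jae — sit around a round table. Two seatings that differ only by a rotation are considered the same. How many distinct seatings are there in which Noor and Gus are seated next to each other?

1440

Treat {Noor, Gus} as one unit (2 internal orders) and seat the resulting 7 units around the table: (6)! circular arrangements.
So 2 × (6)! = 2 × 720 = 1440.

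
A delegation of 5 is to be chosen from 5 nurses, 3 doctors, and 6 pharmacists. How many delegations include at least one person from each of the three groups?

1365

With no constraint there are C(14,5) = 2002 possible selections.
Selections missing a whole group: no nurses → C(9,5) = 126; no doctors → C(11,5) = 462; no pharmacists → C(8,5) = 56.
Add back selections omitting two groups (i.e. drawn from a single group): C(5,5) + C(3,5) + C(6,5) = 7.
By inclusion–exclusion: 2002 − 644 + 7 = 1365.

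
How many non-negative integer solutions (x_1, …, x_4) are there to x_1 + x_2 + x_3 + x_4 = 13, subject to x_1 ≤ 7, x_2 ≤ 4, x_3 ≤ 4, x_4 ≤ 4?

Ignoring the caps, the number of non-negative solutions to x_1+…+x_4 = 13 is C(16,3) = 560.
Subtract solutions that violate a single cap (substitute x_i' = x_i − (cap_i+1)): x_1 ≥ 8 gives C(8,3) = 56; x_2 ≥ 5 gives C(11,3) = 165; x_3 ≥ 5 gives C(11,3) = 165; x_4 ≥ 5 gives C(11,3) = 165. Together 551.
Add back pairs where two caps are both exceeded: 1 + 1 + 1 + 20 + 20 + 20 = 63.
By inclusion–exclusion the count is 560 − 551 + 63 = 72.

72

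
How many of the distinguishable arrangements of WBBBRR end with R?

20

Fix R in the last position and arrange the remaining 5 letters.
Those 5 letters have B appearing 3 times, giving (5)!/(3!) = 20.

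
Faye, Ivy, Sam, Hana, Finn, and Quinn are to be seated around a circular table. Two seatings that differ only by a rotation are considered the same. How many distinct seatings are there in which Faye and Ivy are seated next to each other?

Glue Faye and Ivy into a block (2 internal orders). Seating 5 units around a circle gives (4)! arrangements.
So 2 × (4)! = 2 × 24 = 48.

48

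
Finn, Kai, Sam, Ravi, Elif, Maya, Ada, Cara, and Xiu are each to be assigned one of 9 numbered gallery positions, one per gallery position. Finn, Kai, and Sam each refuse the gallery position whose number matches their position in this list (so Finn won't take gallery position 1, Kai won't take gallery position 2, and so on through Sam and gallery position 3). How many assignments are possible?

Let Aᵢ (for i ∈ {1, 2, 3}) be the placements that put person i in their forbidden gallery position. Any j of these fix j positions, leaving (9−j)! ways to fill the rest, and there are C(3,j) ways to pick which j.
By inclusion–exclusion, the number of valid placements is Σ_{j=0}^{3} (−1)^j C(3,j)·(9−j)!.
Computing: 362880 − 120960 + 15120 − 720 = 256320.

256320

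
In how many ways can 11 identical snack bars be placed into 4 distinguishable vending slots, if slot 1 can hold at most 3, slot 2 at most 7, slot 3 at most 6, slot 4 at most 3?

By stars and bars, unrestricted non-negative solutions to x_1+…+x_4 = 11 number C(11+3,3) = 364.
Subtract solutions that violate a single cap (substitute x_i' = x_i − (cap_i+1)): x_1 ≥ 4 gives C(10,3) = 120; x_2 ≥ 8 gives C(6,3) = 20; x_3 ≥ 7 gives C(7,3) = 35; x_4 ≥ 4 gives C(10,3) = 120. Together 295.
Add back pairs where two caps are both exceeded: 0 + 1 + 20 + 0 + 0 + 1 = 22.
By inclusion–exclusion the count is 364 − 295 + 22 = 91.

91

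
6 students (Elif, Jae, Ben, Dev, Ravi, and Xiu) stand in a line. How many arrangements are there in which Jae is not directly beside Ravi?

There are 6! = 720 arrangements in all. If Jae and Ravi are adjacent, merging them into one block gives 2·(5)! = 240 arrangements.
So 720 − 240 = 480 arrangements keep them apart.

480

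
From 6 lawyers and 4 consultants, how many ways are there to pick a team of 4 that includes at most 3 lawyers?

Split by how many lawyers are chosen (0 through 3).
Sum: C(6,0)·C(4,4) + C(6,1)·C(4,3) + C(6,2)·C(4,2) + C(6,3)·C(4,1) = 1 + 24 + 90 + 80 = 195.

195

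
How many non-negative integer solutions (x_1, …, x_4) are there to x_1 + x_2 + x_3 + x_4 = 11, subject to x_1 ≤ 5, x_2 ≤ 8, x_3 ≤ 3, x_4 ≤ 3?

86

Ignoring the caps, the number of non-negative solutions to x_1+…+x_4 = 11 is C(14,3) = 364.
Subtract solutions that violate a single cap (substitute x_i' = x_i − (cap_i+1)): x_1 ≥ 6 gives C(8,3) = 56; x_2 ≥ 9 gives C(5,3) = 10; x_3 ≥ 4 gives C(10,3) = 120; x_4 ≥ 4 gives C(10,3) = 120. Together 306.
Add back pairs where two caps are both exceeded: 0 + 4 + 4 + 0 + 0 + 20 = 28.
By inclusion–exclusion the count is 364 − 306 + 28 = 86.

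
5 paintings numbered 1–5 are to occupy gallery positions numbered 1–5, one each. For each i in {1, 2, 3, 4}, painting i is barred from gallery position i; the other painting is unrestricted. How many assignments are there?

53

Let Aᵢ (for 1 ≤ i ≤ 4) be the placements that put painting i in its forbidden gallery position. Any j of these fix j positions, leaving (5−j)! ways to fill the rest, and there are C(4,j) ways to pick which j.
By inclusion–exclusion, the number of valid placements is Σ_{j=0}^{4} (−1)^j C(4,j)·(5−j)!.
Computing: 120 − 96 + 36 − 8 + 1 = 53.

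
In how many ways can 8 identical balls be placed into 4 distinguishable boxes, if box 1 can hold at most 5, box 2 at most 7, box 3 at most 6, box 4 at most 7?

Without the upper bounds there are C(11,3) = 165 ways to split 8 among 4 boxes.
Subtract solutions that violate a single cap (substitute x_i' = x_i − (cap_i+1)): x_1 ≥ 6 gives C(5,3) = 10; x_2 ≥ 8 gives C(3,3) = 1; x_3 ≥ 7 gives C(4,3) = 4; x_4 ≥ 8 gives C(3,3) = 1. Together 16.
No two caps can be exceeded simultaneously, so the pair terms are all 0.
By inclusion–exclusion the count is 165 − 16 + 0 = 149.

149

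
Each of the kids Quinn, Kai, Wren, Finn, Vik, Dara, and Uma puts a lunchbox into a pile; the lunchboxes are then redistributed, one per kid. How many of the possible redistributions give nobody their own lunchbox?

1854

This is the derangement count D_7: permutations of 7 items with no fixed point.
By inclusion–exclusion this is Σ_{j=0}^{7} (−1)^j C(7,j)·(7−j)!.
Computing: 5040 − 5040 + 2520 − 840 + 210 − 42 + 7 − 1 = 1854.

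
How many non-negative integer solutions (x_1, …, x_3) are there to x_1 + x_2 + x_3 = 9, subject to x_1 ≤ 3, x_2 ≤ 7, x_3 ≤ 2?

Without the upper bounds there are C(11,2) = 55 ways to split 9 among 3 variables.
Subtract solutions that violate a single cap (substitute x_i' = x_i − (cap_i+1)): x_1 ≥ 4 gives C(7,2) = 21; x_2 ≥ 8 gives C(3,2) = 3; x_3 ≥ 3 gives C(8,2) = 28. Together 52.
Add back pairs where two caps are both exceeded: 0 + 6 + 0 = 6.
By inclusion–exclusion the count is 55 − 52 + 6 = 9.

9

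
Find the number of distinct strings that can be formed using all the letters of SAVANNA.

Letter multiplicities in SAVANNA: A×3, N×2, S×1, V×1.
The number of distinct arrangements is 7!/(3!·2!) = 5040/12 = 420.

420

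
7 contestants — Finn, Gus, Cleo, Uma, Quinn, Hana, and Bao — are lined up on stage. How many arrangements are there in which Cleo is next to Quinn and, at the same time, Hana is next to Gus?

480

Treat {Cleo,Quinn} as one block (2 orders) and {Hana,Gus} as another (2 orders).
That leaves 5 units to arrange: 2 × 2 × 5! = 4 × 120 = 480.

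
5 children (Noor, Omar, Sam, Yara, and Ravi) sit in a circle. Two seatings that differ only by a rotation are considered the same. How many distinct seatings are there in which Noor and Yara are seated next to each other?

12

Treat {Noor, Yara} as one unit (2 internal orders) and seat the resulting 4 units around the table: (3)! circular arrangements.
So 2 × (3)! = 2 × 6 = 12.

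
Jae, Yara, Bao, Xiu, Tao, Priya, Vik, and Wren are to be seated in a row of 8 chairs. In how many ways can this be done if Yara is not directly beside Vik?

Of the 8! = 40320 arrangements, those with Yara and Vik adjacent number 2 × 7! = 10080 (treat the pair as a block with 2 internal orders).
So 40320 − 10080 = 30240 arrangements keep them apart.

30240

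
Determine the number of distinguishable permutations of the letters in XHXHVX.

60

Letter multiplicities in XHXHVX: H×2, V×1, X×3.
The number of distinct arrangements is 6!/(3!·2!) = 720/12 = 60.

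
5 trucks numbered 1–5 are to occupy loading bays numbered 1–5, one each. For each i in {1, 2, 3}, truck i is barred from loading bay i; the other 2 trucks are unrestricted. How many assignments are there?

64

Let Aᵢ (for i ∈ {1, 2, 3}) be the placements that put truck i in its forbidden loading bay. Any j of these fix j positions, leaving (5−j)! ways to fill the rest, and there are C(3,j) ways to pick which j.
By inclusion–exclusion, the number of valid placements is Σ_{j=0}^{3} (−1)^j C(3,j)·(5−j)!.
Computing: 120 − 72 + 18 − 2 = 64.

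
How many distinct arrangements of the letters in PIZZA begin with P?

With the first slot taken by P, it remains to arrange the other 4 letters (IZZA).
Those 4 letters have Z appearing twice, giving (4)!/(2!) = 12.

12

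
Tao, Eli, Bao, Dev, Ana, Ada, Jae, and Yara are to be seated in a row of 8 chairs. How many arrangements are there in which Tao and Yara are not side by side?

30240

There are 8! = 40320 arrangements in all. If Tao and Yara are adjacent, merging them into one block gives 2·(7)! = 10080 arrangements.
So 40320 − 10080 = 30240 arrangements keep them apart.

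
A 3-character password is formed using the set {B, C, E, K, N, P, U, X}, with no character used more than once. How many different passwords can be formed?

336

Choose and order 3 of the 8 symbols: the first character has 8 options, the next 7, then 6.
8 × 7 × 6 = 336.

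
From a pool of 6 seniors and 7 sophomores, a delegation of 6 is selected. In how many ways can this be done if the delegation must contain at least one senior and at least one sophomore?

With no constraint there are C(13,6) = 1716 possible selections.
Selections missing a whole group: no seniors → C(7,6) = 7; no sophomores → C(6,6) = 1.
Both groups omitted at once is impossible, so 1716 − 8 = 1708.

1708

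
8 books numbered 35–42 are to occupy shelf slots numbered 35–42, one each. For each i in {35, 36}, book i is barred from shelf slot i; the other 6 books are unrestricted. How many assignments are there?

Let Aᵢ (for i ∈ {35, 36}) be the placements that put book i in its forbidden shelf slot. Any j of these fix j positions, leaving (8−j)! ways to fill the rest, and there are C(2,j) ways to pick which j.
By inclusion–exclusion, the number of valid placements is Σ_{j=0}^{2} (−1)^j C(2,j)·(8−j)!.
Computing: 40320 − 10080 + 720 = 30960.

30960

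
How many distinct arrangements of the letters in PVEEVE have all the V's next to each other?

20

Treat the 2 copies of V as a single block. The multiset to arrange is then {VV, E, E, E, P}, 5 items in all.
That gives (5)!/(3!) = 20 arrangements.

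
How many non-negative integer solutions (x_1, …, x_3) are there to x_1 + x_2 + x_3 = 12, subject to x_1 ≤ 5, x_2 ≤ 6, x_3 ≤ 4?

Ignoring the caps, the number of non-negative solutions to x_1+…+x_3 = 12 is C(14,2) = 91.
Subtract solutions that violate a single cap (substitute x_i' = x_i − (cap_i+1)): x_1 ≥ 6 gives C(8,2) = 28; x_2 ≥ 7 gives C(7,2) = 21; x_3 ≥ 5 gives C(9,2) = 36. Together 85.
Add back pairs where two caps are both exceeded: 0 + 3 + 1 = 4.
By inclusion–exclusion the count is 91 − 85 + 4 = 10.

10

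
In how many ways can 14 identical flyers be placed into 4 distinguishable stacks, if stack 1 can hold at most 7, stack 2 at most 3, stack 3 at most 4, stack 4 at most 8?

Ignoring the caps, the number of non-negative solutions to x_1+…+x_4 = 14 is C(17,3) = 680.
Subtract solutions that violate a single cap (substitute x_i' = x_i − (cap_i+1)): x_1 ≥ 8 gives C(9,3) = 84; x_2 ≥ 4 gives C(13,3) = 286; x_3 ≥ 5 gives C(12,3) = 220; x_4 ≥ 9 gives C(8,3) = 56. Together 646.
Add back pairs where two caps are both exceeded: 10 + 4 + 0 + 56 + 4 + 1 = 75.
By inclusion–exclusion the count is 680 − 646 + 75 = 109.

109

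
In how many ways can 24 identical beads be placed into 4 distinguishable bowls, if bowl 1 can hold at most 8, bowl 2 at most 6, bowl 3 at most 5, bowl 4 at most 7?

10

Ignoring the caps, the number of non-negative solutions to x_1+…+x_4 = 24 is C(27,3) = 2925.
Subtract solutions that violate a single cap (substitute x_i' = x_i − (cap_i+1)): x_1 ≥ 9 gives C(18,3) = 816; x_2 ≥ 7 gives C(20,3) = 1140; x_3 ≥ 6 gives C(21,3) = 1330; x_4 ≥ 8 gives C(19,3) = 969. Together 4255.
Add back pairs where two caps are both exceeded: 165 + 220 + 120 + 364 + 220 + 286 = 1375.
Subtract triples: 10 + 1 + 4 + 20 = 35.
By inclusion–exclusion the count is 2925 − 4255 + 1375 − 35 = 10.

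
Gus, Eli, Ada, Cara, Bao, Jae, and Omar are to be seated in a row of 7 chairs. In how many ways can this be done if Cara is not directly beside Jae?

There are 7! = 5040 arrangements in all. If Cara and Jae are adjacent, merging them into one block gives 2·(6)! = 1440 arrangements.
So 5040 − 1440 = 3600 arrangements keep them apart.

3600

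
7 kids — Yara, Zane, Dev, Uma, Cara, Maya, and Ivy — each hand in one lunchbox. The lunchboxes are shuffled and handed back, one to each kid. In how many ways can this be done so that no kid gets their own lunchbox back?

Let Aᵢ be the assignments in which kid i gets their own lunchbox. We want the size of the complement of A₁∪…∪A_7.
By inclusion–exclusion this is Σ_{j=0}^{7} (−1)^j C(7,j)·(7−j)!.
Computing: 5040 − 5040 + 2520 − 840 + 210 − 42 + 7 − 1 = 1854.

1854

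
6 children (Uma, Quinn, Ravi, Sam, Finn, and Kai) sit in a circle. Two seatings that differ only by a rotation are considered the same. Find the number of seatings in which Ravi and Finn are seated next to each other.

Treat {Ravi, Finn} as one unit (2 internal orders) and seat the resulting 5 units around the table: (4)! circular arrangements.
So 2 × (4)! = 2 × 24 = 48.

48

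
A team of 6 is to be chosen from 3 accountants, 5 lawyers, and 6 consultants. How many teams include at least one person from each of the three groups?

With no constraint there are C(14,6) = 3003 possible selections.
Selections missing a whole group: no accountants → C(11,6) = 462; no lawyers → C(9,6) = 84; no consultants → C(8,6) = 28.
Add back selections omitting two groups (i.e. drawn from a single group): C(3,6) + C(5,6) + C(6,6) = 1.
By inclusion–exclusion: 3003 − 574 + 1 = 2430.

2430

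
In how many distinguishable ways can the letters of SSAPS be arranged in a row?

The 5 letters of SSAPS have repeats: S appearing 3 times.
Dividing 5! = 120 by 3! = 6 for the repeated letters gives 20.

20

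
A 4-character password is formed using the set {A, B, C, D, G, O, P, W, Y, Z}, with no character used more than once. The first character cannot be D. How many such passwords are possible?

The first character has 10−1 = 9 choices (anything except D).
The remaining 3 characters are filled from the other 9 symbols without repetition: 9 × 8 × 7 = 504.
Total: 9 × 504 = 4536.

4536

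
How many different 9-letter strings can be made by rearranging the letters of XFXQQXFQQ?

XFXQQXFQQ has 9 letters with F appearing twice, Q appearing 4 times, and X appearing 3 times.
So there are 9! / (4!·3!·2!) = 1260 distinguishable arrangements.

1260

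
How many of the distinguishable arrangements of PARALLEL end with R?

420

Fix R in the last position and arrange the remaining 7 letters.
Those 7 letters have A appearing twice and L appearing 3 times, giving (7)!/(3!·2!) = 420.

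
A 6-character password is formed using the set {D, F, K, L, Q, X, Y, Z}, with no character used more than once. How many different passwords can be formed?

20160

This is a permutation of 6 out of 8: P(8,6) = 8!/2!.
8 × 7 × 6 × 5 × 4 × 3 = 20160.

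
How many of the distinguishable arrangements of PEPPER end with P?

With the last slot taken by P, it remains to arrange the other 5 letters (EPPER).
Those 5 letters have E appearing twice and P appearing twice, giving (5)!/(2!·2!) = 30.

30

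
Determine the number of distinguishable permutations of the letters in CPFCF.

Letter multiplicities in CPFCF: C×2, F×2, P×1.
The number of distinct arrangements is 5!/(2!·2!) = 120/4 = 30.

30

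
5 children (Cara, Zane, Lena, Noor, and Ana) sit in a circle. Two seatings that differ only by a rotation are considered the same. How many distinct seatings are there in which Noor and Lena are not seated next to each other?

12

All circular seatings of 5 people number (4)! = 24.
Those with Noor next to Lena: fuse the pair into one unit and seat 4 units around a circle — 2·(3)! = 12.
Subtracting, 24 − 12 = 12.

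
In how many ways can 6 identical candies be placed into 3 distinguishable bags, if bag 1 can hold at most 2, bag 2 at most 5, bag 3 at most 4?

14

Without the upper bounds there are C(8,2) = 28 ways to split 6 among 3 bags.
Subtract solutions that violate a single cap (substitute x_i' = x_i − (cap_i+1)): x_1 ≥ 3 gives C(5,2) = 10; x_2 ≥ 6 gives C(2,2) = 1; x_3 ≥ 5 gives C(3,2) = 3. Together 14.
No two caps can be exceeded simultaneously, so the pair terms are all 0.
By inclusion–exclusion the count is 28 − 14 + 0 = 14.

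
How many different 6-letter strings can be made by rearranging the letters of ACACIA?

ACACIA has 6 letters with A appearing 3 times and C appearing twice.
Dividing 6! = 720 by 3!·2! = 12 for the repeated letters gives 60.

60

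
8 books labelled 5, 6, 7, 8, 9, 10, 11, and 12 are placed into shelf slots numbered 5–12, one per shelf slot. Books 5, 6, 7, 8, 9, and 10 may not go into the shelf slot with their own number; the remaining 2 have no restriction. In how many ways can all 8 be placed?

Let Aᵢ (for 5 ≤ i ≤ 10) be the placements that put book i in its forbidden shelf slot. Any j of these fix j positions, leaving (8−j)! ways to fill the rest, and there are C(6,j) ways to pick which j.
By inclusion–exclusion, the number of valid placements is Σ_{j=0}^{6} (−1)^j C(6,j)·(8−j)!.
Computing: 40320 − 30240 + 10800 − 2400 + 360 − 36 + 2 = 18806.

18806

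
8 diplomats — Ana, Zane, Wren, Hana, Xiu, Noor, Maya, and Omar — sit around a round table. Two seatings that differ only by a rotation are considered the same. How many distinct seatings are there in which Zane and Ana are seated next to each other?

1440

Treat {Zane, Ana} as one unit (2 internal orders) and seat the resulting 7 units around the table: (6)! circular arrangements.
So 2 × (6)! = 2 × 720 = 1440.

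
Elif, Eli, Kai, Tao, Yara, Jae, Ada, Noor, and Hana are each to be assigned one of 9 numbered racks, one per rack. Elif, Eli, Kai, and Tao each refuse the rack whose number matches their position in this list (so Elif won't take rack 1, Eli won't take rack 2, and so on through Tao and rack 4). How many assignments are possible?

229080

Let Aᵢ (for 1 ≤ i ≤ 4) be the placements that put person i in their forbidden rack. Any j of these fix j positions, leaving (9−j)! ways to fill the rest, and there are C(4,j) ways to pick which j.
By inclusion–exclusion, the number of valid placements is Σ_{j=0}^{4} (−1)^j C(4,j)·(9−j)!.
Computing: 362880 − 161280 + 30240 − 2880 + 120 = 229080.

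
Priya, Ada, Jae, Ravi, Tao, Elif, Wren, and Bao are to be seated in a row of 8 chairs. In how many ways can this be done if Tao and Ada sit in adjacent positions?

10080

Glue Tao and Ada into one block (2 internal orders), leaving 7 units to arrange in a row.
That gives 2 × 7! = 2 × 5040 = 10080.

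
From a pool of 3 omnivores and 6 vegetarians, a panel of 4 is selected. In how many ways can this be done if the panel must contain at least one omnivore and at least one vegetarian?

111

Total 4-person selections from all 9: C(9,4) = 126.
Subtract selections that omit an entire group: no omnivores → C(6,4) = 15; no vegetarians → C(3,4) = 0.
Both groups omitted at once is impossible, so 126 − 15 = 111.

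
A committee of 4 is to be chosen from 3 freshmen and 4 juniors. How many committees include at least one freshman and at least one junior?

Unrestricted: C(7,4) = 35 ways to pick any 4 of the 7.
Subtract selections that omit an entire group: no freshmen → C(4,4) = 1; no juniors → C(3,4) = 0.
Both groups omitted at once is impossible, so 35 − 1 = 34.

34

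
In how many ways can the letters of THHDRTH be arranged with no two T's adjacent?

There are 7!/(3!·2!) = 420 arrangements of THHDRTH in total.
Arrangements with the T's together: treat TT as one letter, giving (6)!/(3!) = 120.
Subtracting, 420 − 120 = 300 arrangements keep the T's apart.

300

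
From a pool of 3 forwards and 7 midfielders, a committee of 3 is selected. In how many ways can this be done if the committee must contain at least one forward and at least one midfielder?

Unrestricted: C(10,3) = 120 ways to pick any 3 of the 10.
Selections missing a whole group: no forwards → C(7,3) = 35; no midfielders → C(3,3) = 1.
Both groups omitted at once is impossible, so 120 − 36 = 84.

84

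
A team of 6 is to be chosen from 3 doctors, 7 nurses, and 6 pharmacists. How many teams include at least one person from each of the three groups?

6006

Unrestricted: C(16,6) = 8008 ways to pick any 6 of the 16.
Selections missing a whole group: no doctors → C(13,6) = 1716; no nurses → C(9,6) = 84; no pharmacists → C(10,6) = 210.
Add back selections omitting two groups (i.e. drawn from a single group): C(3,6) + C(7,6) + C(6,6) = 8.
By inclusion–exclusion: 8008 − 2010 + 8 = 6006.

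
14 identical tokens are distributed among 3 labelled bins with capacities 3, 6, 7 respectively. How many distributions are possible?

6

Without the upper bounds there are C(16,2) = 120 ways to split 14 among 3 bins.
Subtract solutions that violate a single cap (substitute x_i' = x_i − (cap_i+1)): x_1 ≥ 4 gives C(12,2) = 66; x_2 ≥ 7 gives C(9,2) = 36; x_3 ≥ 8 gives C(8,2) = 28. Together 130.
Add back pairs where two caps are both exceeded: 10 + 6 + 0 = 16.
By inclusion–exclusion the count is 120 − 130 + 16 = 6.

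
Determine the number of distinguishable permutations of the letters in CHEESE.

The 6 letters of CHEESE have repeats: E appearing 3 times.
So there are 6! / (3!) = 120 distinguishable arrangements.

120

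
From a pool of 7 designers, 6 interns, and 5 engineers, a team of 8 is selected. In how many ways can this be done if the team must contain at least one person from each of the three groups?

41811

With no constraint there are C(18,8) = 43758 possible selections.
Subtract selections that omit an entire group: no designers → C(11,8) = 165; no interns → C(12,8) = 495; no engineers → C(13,8) = 1287.
Add back selections omitting two groups (i.e. drawn from a single group): C(7,8) + C(6,8) + C(5,8) = 0.
By inclusion–exclusion: 43758 − 1947 + 0 = 41811.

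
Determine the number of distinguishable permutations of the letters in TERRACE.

1260

TERRACE has 7 letters with E appearing twice and R appearing twice.
Dividing 7! = 5040 by 2!·2! = 4 for the repeated letters gives 1260.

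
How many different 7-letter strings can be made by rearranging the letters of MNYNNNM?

Letter multiplicities in MNYNNNM: M×2, N×4, Y×1.
Dividing 7! = 5040 by 4!·2! = 48 for the repeated letters gives 105.

105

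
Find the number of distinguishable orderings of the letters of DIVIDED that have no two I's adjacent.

300

There are 7!/(3!·2!) = 420 arrangements of DIVIDED in total.
Arrangements with the I's together: treat II as one letter, giving (6)!/(3!) = 120.
Hence 420 − 120 = 300.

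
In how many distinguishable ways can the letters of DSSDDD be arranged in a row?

The 6 letters of DSSDDD have repeats: D appearing 4 times and S appearing twice.
So there are 6! / (4!·2!) = 15 distinguishable arrangements.

15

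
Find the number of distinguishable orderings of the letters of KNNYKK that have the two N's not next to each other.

Total arrangements of KNNYKK: 6!/(3!·2!) = 60.
If the two N's are adjacent, glue them into one block, leaving 5 items to arrange: (5)!/(3!) = 20 ways.
Subtracting, 60 − 20 = 40 arrangements keep the N's apart.

40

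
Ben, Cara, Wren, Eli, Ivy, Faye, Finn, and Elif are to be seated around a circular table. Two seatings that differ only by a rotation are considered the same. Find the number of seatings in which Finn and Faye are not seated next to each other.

3600

All circular seatings of 8 people number (7)! = 5040.
Those with Finn next to Faye: fuse the pair into one unit and seat 7 units around a circle — 2·(6)! = 1440.
Subtracting, 5040 − 1440 = 3600.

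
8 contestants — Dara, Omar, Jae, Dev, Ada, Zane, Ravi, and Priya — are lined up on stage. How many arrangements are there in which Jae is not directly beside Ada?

30240

Of the 8! = 40320 arrangements, those with Jae and Ada adjacent number 2 × 7! = 10080 (treat the pair as a block with 2 internal orders).
So 40320 − 10080 = 30240 arrangements keep them apart.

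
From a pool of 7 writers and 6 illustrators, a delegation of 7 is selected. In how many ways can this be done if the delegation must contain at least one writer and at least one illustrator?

1715

Total 7-person selections from all 13: C(13,7) = 1716.
Selections missing a whole group: no writers → C(6,7) = 0; no illustrators → C(7,7) = 1.
Both groups omitted at once is impossible, so 1716 − 1 = 1715.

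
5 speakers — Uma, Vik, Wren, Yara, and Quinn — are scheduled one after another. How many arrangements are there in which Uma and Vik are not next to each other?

72

There are 5! = 120 arrangements in all. If Uma and Vik are adjacent, merging them into one block gives 2·(4)! = 48 arrangements.
So 120 − 48 = 72 arrangements keep them apart.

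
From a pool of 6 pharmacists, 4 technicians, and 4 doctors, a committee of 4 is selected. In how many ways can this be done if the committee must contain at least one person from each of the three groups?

With no constraint there are C(14,4) = 1001 possible selections.
Selections missing a whole group: no pharmacists → C(8,4) = 70; no technicians → C(10,4) = 210; no doctors → C(10,4) = 210.
Add back selections omitting two groups (i.e. drawn from a single group): C(6,4) + C(4,4) + C(4,4) = 17.
By inclusion–exclusion: 1001 − 490 + 17 = 528.

528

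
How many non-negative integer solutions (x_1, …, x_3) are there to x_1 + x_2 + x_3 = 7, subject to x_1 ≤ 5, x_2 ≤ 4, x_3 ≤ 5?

Without the upper bounds there are C(9,2) = 36 ways to split 7 among 3 variables.
Subtract solutions that violate a single cap (substitute x_i' = x_i − (cap_i+1)): x_1 ≥ 6 gives C(3,2) = 3; x_2 ≥ 5 gives C(4,2) = 6; x_3 ≥ 6 gives C(3,2) = 3. Together 12.
No two caps can be exceeded simultaneously, so the pair terms are all 0.
By inclusion–exclusion the count is 36 − 12 + 0 = 24.

24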